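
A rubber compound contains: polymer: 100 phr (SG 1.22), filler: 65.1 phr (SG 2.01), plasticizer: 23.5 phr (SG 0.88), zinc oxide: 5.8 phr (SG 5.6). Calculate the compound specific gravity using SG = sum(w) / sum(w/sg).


Sum of weights = 194.4
Volume contributions:
  polymer: 100/1.22 = 81.9672
  filler: 65.1/2.01 = 32.3881
  plasticizer: 23.5/0.88 = 26.7045
  zinc oxide: 5.8/5.6 = 1.0357
Sum of volumes = 142.0955
SG = 194.4 / 142.0955 = 1.368

SG = 1.368


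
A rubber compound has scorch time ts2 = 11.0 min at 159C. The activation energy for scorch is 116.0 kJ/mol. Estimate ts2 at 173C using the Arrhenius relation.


Convert temperatures: T1 = 159 + 273.15 = 432.15 K, T2 = 173 + 273.15 = 446.15 K
ts2_new = 11.0 * exp(116000 / 8.314 * (1/446.15 - 1/432.15))
1/T2 - 1/T1 = -7.2613e-05
ts2_new = 3.99 min

3.99 min


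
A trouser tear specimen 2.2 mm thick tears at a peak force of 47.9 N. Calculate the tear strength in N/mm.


Tear strength = force / thickness
= 47.9 / 2.2
= 21.77 N/mm

21.77 N/mm


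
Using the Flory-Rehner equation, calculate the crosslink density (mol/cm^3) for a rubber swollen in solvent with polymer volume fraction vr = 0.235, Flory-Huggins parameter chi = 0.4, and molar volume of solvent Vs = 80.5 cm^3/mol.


ln(1 - vr) = ln(1 - 0.235) = -0.2679
Numerator = -((-0.2679) + 0.235 + 0.4 * 0.235^2) = 0.0108
Denominator = 80.5 * (0.235^(1/3) - 0.235/2) = 40.2178
nu = 0.0108 / 40.2178 = 2.6828e-04 mol/cm^3

2.6828e-04 mol/cm^3


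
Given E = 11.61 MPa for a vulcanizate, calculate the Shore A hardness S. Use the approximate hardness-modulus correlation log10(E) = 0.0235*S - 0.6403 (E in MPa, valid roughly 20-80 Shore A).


log10(E) = 0.0235*S - 0.6403  =>  S = (log10(E) + 0.6403) / 0.0235
log10(11.61) = 1.064832
S = (1.064832 + 0.6403) / 0.0235 = 1.705132 / 0.0235
S = 72.6

Shore A = 72.6


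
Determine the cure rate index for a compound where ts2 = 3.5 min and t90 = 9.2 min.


CRI = 100 / (t90 - ts2)
= 100 / (9.2 - 3.5)
= 100 / 5.7
= 17.54 min^-1

17.54 min^-1


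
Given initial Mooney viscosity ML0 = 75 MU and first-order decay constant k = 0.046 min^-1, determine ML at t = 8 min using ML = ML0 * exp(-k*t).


ML = ML0 * exp(-k * t)
ML = 75 * exp(-0.046 * 8)
ML = 75 * 0.6921
ML = 51.91 MU

51.91 MU


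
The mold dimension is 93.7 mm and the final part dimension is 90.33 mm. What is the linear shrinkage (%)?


Shrinkage = (mold - part) / mold * 100
= (93.7 - 90.33) / 93.7 * 100
= 3.37 / 93.7 * 100
= 3.6%

3.6%


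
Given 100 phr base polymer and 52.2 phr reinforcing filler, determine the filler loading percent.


Filler % = filler / (rubber + filler) * 100
= 52.2 / (100 + 52.2) * 100
= 52.2 / 152.2 * 100
= 34.3%

34.3%


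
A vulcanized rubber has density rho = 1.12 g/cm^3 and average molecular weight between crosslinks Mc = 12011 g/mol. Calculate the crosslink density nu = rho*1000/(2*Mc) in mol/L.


nu = rho * 1000 / (2 * Mc)
nu = 1.12 * 1000 / (2 * 12011)
nu = 1120.0 / 24022
nu = 0.0466 mol/L

0.0466 mol/L


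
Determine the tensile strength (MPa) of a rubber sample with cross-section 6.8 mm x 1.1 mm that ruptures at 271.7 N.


Area = width * thickness = 6.8 * 1.1 = 7.48 mm^2
TS = force / area = 271.7 / 7.48 = 36.32 MPa

36.32 MPa


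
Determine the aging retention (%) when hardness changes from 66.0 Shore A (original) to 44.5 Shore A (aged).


Retention = aged / original * 100
= 44.5 / 66.0 * 100
= 67.4%

67.4%


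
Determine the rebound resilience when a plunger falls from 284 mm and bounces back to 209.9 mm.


Resilience = h_rebound / h_drop * 100
= 209.9 / 284 * 100
= 73.9%

73.9%


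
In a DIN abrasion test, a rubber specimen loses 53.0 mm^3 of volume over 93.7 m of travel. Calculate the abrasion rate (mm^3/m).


Rate = volume_loss / distance
= 53.0 / 93.7
= 0.566 mm^3/m

0.566 mm^3/m


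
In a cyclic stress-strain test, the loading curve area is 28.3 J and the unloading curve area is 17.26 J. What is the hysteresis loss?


Hysteresis loss = loading - unloading
= 28.3 - 17.26
= 11.04 J

11.04 J


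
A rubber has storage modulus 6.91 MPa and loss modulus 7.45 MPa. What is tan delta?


tan delta = E'' / E'
= 7.45 / 6.91
= 1.0781

tan delta = 1.0781


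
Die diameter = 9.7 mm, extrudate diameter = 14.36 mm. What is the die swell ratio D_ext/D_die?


Die swell ratio = D_extrudate / D_die
= 14.36 / 9.7
= 1.48

Die swell = 1.48


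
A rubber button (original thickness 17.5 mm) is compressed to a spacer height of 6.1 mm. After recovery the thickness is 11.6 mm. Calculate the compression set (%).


CS = (t0 - recovered) / (t0 - ts) * 100
= (17.5 - 11.6) / (17.5 - 6.1) * 100
= 5.9 / 11.4 * 100
= 51.8%

51.8%


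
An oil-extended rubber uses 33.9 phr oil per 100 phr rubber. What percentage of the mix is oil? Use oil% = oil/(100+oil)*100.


Oil % = oil / (100 + oil) * 100
= 33.9 / (100 + 33.9) * 100
= 33.9 / 133.9 * 100
= 25.32%

25.32%


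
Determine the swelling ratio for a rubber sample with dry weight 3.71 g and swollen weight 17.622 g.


Q = W_swollen / W_dry
Q = 17.622 / 3.71
Q = 4.75

Q = 4.75


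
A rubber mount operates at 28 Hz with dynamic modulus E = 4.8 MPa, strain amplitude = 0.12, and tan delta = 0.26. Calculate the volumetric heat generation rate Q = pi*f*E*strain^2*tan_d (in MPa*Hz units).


Q = pi * f * E * strain^2 * tan_d
= pi * 28 * 4.8 * 0.12^2 * 0.26
= pi * 28 * 4.8 * 0.0144 * 0.26
= 1.5808

Q = 1.5808


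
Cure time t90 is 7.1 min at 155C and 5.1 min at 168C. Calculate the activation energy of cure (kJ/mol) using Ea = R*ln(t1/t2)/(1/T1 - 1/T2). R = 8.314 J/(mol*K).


T1 = 428.15 K, T2 = 441.15 K
1/T1 - 1/T2 = 6.8827e-05
ln(t1/t2) = ln(7.1/5.1) = 0.3309
Ea = 8.314 * 0.3309 / 6.8827e-05 = 39965.5331 J/mol
Ea = 39.97 kJ/mol

39.97 kJ/mol


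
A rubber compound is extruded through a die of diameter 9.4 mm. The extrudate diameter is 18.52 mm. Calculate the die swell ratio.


Die swell ratio = D_extrudate / D_die
= 18.52 / 9.4
= 1.97

Die swell = 1.97


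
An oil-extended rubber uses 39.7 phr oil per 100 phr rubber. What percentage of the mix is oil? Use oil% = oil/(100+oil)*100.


Oil % = oil / (100 + oil) * 100
= 39.7 / (100 + 39.7) * 100
= 39.7 / 139.7 * 100
= 28.42%

28.42%


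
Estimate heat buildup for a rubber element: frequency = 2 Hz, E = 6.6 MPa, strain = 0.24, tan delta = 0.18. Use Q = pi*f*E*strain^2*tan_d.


Q = pi * f * E * strain^2 * tan_d
= pi * 2 * 6.6 * 0.24^2 * 0.18
= pi * 2 * 6.6 * 0.0576 * 0.18
= 0.4300

Q = 0.4300


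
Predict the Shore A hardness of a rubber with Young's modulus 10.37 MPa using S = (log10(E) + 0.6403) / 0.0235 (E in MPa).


log10(E) = 0.0235*S - 0.6403  =>  S = (log10(E) + 0.6403) / 0.0235
log10(10.37) = 1.015779
S = (1.015779 + 0.6403) / 0.0235 = 1.656079 / 0.0235
S = 70.5

Shore A = 70.5


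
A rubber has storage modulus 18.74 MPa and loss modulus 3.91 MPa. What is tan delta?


tan delta = E'' / E'
= 3.91 / 18.74
= 0.2086

tan delta = 0.2086


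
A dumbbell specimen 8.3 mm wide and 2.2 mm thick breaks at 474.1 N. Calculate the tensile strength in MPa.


Area = width * thickness = 8.3 * 2.2 = 18.26 mm^2
TS = force / area = 474.1 / 18.26 = 25.96 MPa

25.96 MPa


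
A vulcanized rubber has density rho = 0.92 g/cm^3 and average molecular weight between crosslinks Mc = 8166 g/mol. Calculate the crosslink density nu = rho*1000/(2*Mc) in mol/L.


nu = rho * 1000 / (2 * Mc)
nu = 0.92 * 1000 / (2 * 8166)
nu = 920.0 / 16332
nu = 0.0563 mol/L

0.0563 mol/L


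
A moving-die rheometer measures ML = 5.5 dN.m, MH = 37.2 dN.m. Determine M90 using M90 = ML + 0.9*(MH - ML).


M90 = ML + 0.9 * (MH - ML)
M90 = 5.5 + 0.9 * (37.2 - 5.5)
M90 = 5.5 + 0.9 * 31.7
M90 = 34.03 dN.m

34.03 dN.m


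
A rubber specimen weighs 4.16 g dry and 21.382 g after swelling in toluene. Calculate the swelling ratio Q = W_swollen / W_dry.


Q = W_swollen / W_dry
Q = 21.382 / 4.16
Q = 5.14

Q = 5.14


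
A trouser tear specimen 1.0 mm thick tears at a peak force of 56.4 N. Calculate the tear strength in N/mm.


Tear strength = force / thickness
= 56.4 / 1.0
= 56.4 N/mm

56.4 N/mm


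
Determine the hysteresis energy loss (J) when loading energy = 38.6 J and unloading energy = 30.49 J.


Hysteresis loss = loading - unloading
= 38.6 - 30.49
= 8.11 J

8.11 J


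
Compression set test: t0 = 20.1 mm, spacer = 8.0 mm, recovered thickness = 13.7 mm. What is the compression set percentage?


CS = (t0 - recovered) / (t0 - ts) * 100
= (20.1 - 13.7) / (20.1 - 8.0) * 100
= 6.4 / 12.1 * 100
= 52.9%

52.9%


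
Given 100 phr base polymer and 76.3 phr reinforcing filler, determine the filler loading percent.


Filler % = filler / (rubber + filler) * 100
= 76.3 / (100 + 76.3) * 100
= 76.3 / 176.3 * 100
= 43.28%

43.28%


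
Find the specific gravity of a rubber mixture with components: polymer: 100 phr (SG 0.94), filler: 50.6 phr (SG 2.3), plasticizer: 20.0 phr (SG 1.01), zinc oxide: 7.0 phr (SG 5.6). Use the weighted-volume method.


Sum of weights = 177.6
Volume contributions:
  polymer: 100/0.94 = 106.3830
  filler: 50.6/2.3 = 22.0000
  plasticizer: 20.0/1.01 = 19.8020
  zinc oxide: 7.0/5.6 = 1.2500
Sum of volumes = 149.4350
SG = 177.6 / 149.4350 = 1.188

SG = 1.188


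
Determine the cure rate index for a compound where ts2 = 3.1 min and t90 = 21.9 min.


CRI = 100 / (t90 - ts2)
= 100 / (21.9 - 3.1)
= 100 / 18.8
= 5.32 min^-1

5.32 min^-1


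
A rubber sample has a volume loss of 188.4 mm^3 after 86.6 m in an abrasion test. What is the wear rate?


Rate = volume_loss / distance
= 188.4 / 86.6
= 2.176 mm^3/m

2.176 mm^3/m


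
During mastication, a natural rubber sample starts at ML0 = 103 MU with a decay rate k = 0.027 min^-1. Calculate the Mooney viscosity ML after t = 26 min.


ML = ML0 * exp(-k * t)
ML = 103 * exp(-0.027 * 26)
ML = 103 * 0.4956
ML = 51.05 MU

51.05 MU


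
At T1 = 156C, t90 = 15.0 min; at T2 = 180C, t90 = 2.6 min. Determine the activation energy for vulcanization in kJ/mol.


T1 = 429.15 K, T2 = 453.15 K
1/T1 - 1/T2 = 1.2341e-04
ln(t1/t2) = ln(15.0/2.6) = 1.7525
Ea = 8.314 * 1.7525 / 1.2341e-04 = 118064.0048 J/mol
Ea = 118.06 kJ/mol

118.06 kJ/mol


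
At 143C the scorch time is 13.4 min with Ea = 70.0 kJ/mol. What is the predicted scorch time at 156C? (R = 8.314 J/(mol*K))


Convert temperatures: T1 = 143 + 273.15 = 416.15 K, T2 = 156 + 273.15 = 429.15 K
ts2_new = 13.4 * exp(70000 / 8.314 * (1/429.15 - 1/416.15))
1/T2 - 1/T1 = -7.2792e-05
ts2_new = 7.26 min

7.26 min


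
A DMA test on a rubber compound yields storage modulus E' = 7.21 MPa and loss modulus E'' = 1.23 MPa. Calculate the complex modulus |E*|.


|E*| = sqrt(E'^2 + E''^2)
= sqrt(7.21^2 + 1.23^2)
= sqrt(51.9841 + 1.5129)
= 7.314 MPa

7.314 MPa


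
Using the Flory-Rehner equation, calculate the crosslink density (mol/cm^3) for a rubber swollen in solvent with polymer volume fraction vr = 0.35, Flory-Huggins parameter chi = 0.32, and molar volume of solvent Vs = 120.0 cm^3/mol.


ln(1 - vr) = ln(1 - 0.35) = -0.4308
Numerator = -((-0.4308) + 0.35 + 0.32 * 0.35^2) = 0.0416
Denominator = 120.0 * (0.35^(1/3) - 0.35/2) = 63.5676
nu = 0.0416 / 63.5676 = 6.5415e-04 mol/cm^3

6.5415e-04 mol/cm^3


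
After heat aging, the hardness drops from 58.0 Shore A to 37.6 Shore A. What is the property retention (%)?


Retention = aged / original * 100
= 37.6 / 58.0 * 100
= 64.8%

64.8%


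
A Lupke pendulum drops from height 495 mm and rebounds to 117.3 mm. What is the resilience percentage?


Resilience = h_rebound / h_drop * 100
= 117.3 / 495 * 100
= 23.7%

23.7%


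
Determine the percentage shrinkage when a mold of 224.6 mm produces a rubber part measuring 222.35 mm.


Shrinkage = (mold - part) / mold * 100
= (224.6 - 222.35) / 224.6 * 100
= 2.25 / 224.6 * 100
= 1.0%

1.0%


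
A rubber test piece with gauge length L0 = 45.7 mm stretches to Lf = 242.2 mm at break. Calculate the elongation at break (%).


Elongation = (Lf - L0) / L0 * 100
= (242.2 - 45.7) / 45.7 * 100
= 196.5 / 45.7 * 100
= 430.0%

430.0%


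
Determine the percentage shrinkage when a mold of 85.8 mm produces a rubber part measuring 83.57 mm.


Shrinkage = (mold - part) / mold * 100
= (85.8 - 83.57) / 85.8 * 100
= 2.23 / 85.8 * 100
= 2.6%

2.6%


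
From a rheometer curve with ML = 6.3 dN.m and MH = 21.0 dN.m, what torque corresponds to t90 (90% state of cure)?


M90 = ML + 0.9 * (MH - ML)
M90 = 6.3 + 0.9 * (21.0 - 6.3)
M90 = 6.3 + 0.9 * 14.7
M90 = 19.53 dN.m

19.53 dN.m


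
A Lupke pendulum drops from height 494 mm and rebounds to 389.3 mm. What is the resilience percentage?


Resilience = h_rebound / h_drop * 100
= 389.3 / 494 * 100
= 78.8%

78.8%


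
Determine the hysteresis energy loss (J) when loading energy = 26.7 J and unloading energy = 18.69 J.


Hysteresis loss = loading - unloading
= 26.7 - 18.69
= 8.01 J

8.01 J


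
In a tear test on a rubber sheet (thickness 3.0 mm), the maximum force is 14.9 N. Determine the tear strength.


Tear strength = force / thickness
= 14.9 / 3.0
= 4.97 N/mm

4.97 N/mm


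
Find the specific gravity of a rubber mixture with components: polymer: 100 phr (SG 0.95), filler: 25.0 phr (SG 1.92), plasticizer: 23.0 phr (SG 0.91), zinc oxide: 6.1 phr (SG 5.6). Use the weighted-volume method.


Sum of weights = 154.1
Volume contributions:
  polymer: 100/0.95 = 105.2632
  filler: 25.0/1.92 = 13.0208
  plasticizer: 23.0/0.91 = 25.2747
  zinc oxide: 6.1/5.6 = 1.0893
Sum of volumes = 144.6480
SG = 154.1 / 144.6480 = 1.065

SG = 1.065


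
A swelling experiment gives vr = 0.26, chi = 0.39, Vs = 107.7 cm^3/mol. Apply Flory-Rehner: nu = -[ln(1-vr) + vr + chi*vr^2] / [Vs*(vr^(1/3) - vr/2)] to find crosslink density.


ln(1 - vr) = ln(1 - 0.26) = -0.3011
Numerator = -((-0.3011) + 0.26 + 0.39 * 0.26^2) = 0.0147
Denominator = 107.7 * (0.26^(1/3) - 0.26/2) = 54.7386
nu = 0.0147 / 54.7386 = 2.6930e-04 mol/cm^3

2.6930e-04 mol/cm^3


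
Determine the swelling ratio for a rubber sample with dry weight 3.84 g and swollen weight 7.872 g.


Q = W_swollen / W_dry
Q = 7.872 / 3.84
Q = 2.05

Q = 2.05


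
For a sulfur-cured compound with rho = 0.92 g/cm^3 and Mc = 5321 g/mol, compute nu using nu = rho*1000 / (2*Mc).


nu = rho * 1000 / (2 * Mc)
nu = 0.92 * 1000 / (2 * 5321)
nu = 920.0 / 10642
nu = 0.0864 mol/L

0.0864 mol/L


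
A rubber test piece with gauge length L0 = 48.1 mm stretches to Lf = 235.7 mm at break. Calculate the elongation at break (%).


Elongation = (Lf - L0) / L0 * 100
= (235.7 - 48.1) / 48.1 * 100
= 187.6 / 48.1 * 100
= 390.0%

390.0%


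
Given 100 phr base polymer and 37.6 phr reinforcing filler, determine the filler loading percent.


Filler % = filler / (rubber + filler) * 100
= 37.6 / (100 + 37.6) * 100
= 37.6 / 137.6 * 100
= 27.33%

27.33%


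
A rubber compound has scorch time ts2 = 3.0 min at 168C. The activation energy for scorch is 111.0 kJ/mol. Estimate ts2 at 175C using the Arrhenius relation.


Convert temperatures: T1 = 168 + 273.15 = 441.15 K, T2 = 175 + 273.15 = 448.15 K
ts2_new = 3.0 * exp(111000 / 8.314 * (1/448.15 - 1/441.15))
1/T2 - 1/T1 = -3.5407e-05
ts2_new = 1.87 min

1.87 min


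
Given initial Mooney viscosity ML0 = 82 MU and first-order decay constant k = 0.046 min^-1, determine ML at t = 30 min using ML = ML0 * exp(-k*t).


ML = ML0 * exp(-k * t)
ML = 82 * exp(-0.046 * 30)
ML = 82 * 0.2516
ML = 20.63 MU

20.63 MU


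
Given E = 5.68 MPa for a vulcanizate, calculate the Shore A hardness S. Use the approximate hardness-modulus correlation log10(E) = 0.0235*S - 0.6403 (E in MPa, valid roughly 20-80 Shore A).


log10(E) = 0.0235*S - 0.6403  =>  S = (log10(E) + 0.6403) / 0.0235
log10(5.68) = 0.754348
S = (0.754348 + 0.6403) / 0.0235 = 1.394648 / 0.0235
S = 59.3

Shore A = 59.3


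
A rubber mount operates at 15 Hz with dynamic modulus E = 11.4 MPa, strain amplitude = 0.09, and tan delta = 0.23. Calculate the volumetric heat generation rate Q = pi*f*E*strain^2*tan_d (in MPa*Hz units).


Q = pi * f * E * strain^2 * tan_d
= pi * 15 * 11.4 * 0.09^2 * 0.23
= pi * 15 * 11.4 * 0.0081 * 0.23
= 1.0008

Q = 1.0008


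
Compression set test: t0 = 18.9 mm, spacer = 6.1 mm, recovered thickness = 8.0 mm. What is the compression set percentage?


CS = (t0 - recovered) / (t0 - ts) * 100
= (18.9 - 8.0) / (18.9 - 6.1) * 100
= 10.9 / 12.8 * 100
= 85.2%

85.2%


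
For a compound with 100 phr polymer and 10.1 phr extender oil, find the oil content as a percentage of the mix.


Oil % = oil / (100 + oil) * 100
= 10.1 / (100 + 10.1) * 100
= 10.1 / 110.1 * 100
= 9.17%

9.17%


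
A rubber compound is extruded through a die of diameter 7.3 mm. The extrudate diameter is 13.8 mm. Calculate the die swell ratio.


Die swell ratio = D_extrudate / D_die
= 13.8 / 7.3
= 1.89

Die swell = 1.89


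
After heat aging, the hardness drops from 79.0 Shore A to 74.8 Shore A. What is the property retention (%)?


Retention = aged / original * 100
= 74.8 / 79.0 * 100
= 94.7%

94.7%


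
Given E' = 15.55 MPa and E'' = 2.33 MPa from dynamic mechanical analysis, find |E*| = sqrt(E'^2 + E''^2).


|E*| = sqrt(E'^2 + E''^2)
= sqrt(15.55^2 + 2.33^2)
= sqrt(241.8025 + 5.4289)
= 15.724 MPa

15.724 MPa


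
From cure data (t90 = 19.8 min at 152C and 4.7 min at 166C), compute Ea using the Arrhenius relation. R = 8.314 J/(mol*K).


T1 = 425.15 K, T2 = 439.15 K
1/T1 - 1/T2 = 7.4985e-05
ln(t1/t2) = ln(19.8/4.7) = 1.4381
Ea = 8.314 * 1.4381 / 7.4985e-05 = 159452.7481 J/mol
Ea = 159.45 kJ/mol

159.45 kJ/mol


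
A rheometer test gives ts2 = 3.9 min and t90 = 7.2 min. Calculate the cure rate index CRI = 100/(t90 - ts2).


CRI = 100 / (t90 - ts2)
= 100 / (7.2 - 3.9)
= 100 / 3.3
= 30.3 min^-1

30.3 min^-1


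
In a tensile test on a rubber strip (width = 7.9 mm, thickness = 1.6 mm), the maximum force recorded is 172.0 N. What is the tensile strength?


Area = width * thickness = 7.9 * 1.6 = 12.64 mm^2
TS = force / area = 172.0 / 12.64 = 13.61 MPa

13.61 MPa


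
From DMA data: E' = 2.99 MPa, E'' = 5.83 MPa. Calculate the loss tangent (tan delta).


tan delta = E'' / E'
= 5.83 / 2.99
= 1.9498

tan delta = 1.9498


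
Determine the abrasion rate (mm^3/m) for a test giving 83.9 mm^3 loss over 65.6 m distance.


Rate = volume_loss / distance
= 83.9 / 65.6
= 1.279 mm^3/m

1.279 mm^3/m


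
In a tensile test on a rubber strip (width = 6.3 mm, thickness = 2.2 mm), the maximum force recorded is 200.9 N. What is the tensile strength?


Area = width * thickness = 6.3 * 2.2 = 13.86 mm^2
TS = force / area = 200.9 / 13.86 = 14.49 MPa

14.49 MPa


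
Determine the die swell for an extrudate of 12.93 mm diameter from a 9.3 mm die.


Die swell ratio = D_extrudate / D_die
= 12.93 / 9.3
= 1.39

Die swell = 1.39


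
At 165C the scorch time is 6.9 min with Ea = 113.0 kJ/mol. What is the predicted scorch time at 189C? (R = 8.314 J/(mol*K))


Convert temperatures: T1 = 165 + 273.15 = 438.15 K, T2 = 189 + 273.15 = 462.15 K
ts2_new = 6.9 * exp(113000 / 8.314 * (1/462.15 - 1/438.15))
1/T2 - 1/T1 = -1.1852e-04
ts2_new = 1.38 min

1.38 min


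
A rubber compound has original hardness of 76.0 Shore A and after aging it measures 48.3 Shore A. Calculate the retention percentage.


Retention = aged / original * 100
= 48.3 / 76.0 * 100
= 63.6%

63.6%


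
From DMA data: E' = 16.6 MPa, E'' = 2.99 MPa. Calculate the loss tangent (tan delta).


tan delta = E'' / E'
= 2.99 / 16.6
= 0.1801

tan delta = 0.1801


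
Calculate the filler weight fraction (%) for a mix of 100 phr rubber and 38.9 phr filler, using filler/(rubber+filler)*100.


Filler % = filler / (rubber + filler) * 100
= 38.9 / (100 + 38.9) * 100
= 38.9 / 138.9 * 100
= 28.01%

28.01%


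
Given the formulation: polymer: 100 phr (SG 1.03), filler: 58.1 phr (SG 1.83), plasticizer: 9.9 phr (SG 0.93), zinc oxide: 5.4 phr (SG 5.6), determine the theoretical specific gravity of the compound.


Sum of weights = 173.4
Volume contributions:
  polymer: 100/1.03 = 97.0874
  filler: 58.1/1.83 = 31.7486
  plasticizer: 9.9/0.93 = 10.6452
  zinc oxide: 5.4/5.6 = 0.9643
Sum of volumes = 140.4455
SG = 173.4 / 140.4455 = 1.235

SG = 1.235


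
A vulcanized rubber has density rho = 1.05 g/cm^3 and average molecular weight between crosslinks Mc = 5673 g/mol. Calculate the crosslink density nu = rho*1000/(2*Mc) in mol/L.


nu = rho * 1000 / (2 * Mc)
nu = 1.05 * 1000 / (2 * 5673)
nu = 1050.0 / 11346
nu = 0.0925 mol/L

0.0925 mol/L


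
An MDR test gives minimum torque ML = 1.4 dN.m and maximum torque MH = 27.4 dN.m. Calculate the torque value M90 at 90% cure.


M90 = ML + 0.9 * (MH - ML)
M90 = 1.4 + 0.9 * (27.4 - 1.4)
M90 = 1.4 + 0.9 * 26.0
M90 = 24.8 dN.m

24.8 dN.m


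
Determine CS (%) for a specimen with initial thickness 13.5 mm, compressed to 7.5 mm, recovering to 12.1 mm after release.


CS = (t0 - recovered) / (t0 - ts) * 100
= (13.5 - 12.1) / (13.5 - 7.5) * 100
= 1.4 / 6.0 * 100
= 23.3%

23.3%


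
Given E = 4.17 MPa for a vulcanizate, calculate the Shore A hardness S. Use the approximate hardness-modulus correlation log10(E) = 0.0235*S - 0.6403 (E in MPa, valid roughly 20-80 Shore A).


log10(E) = 0.0235*S - 0.6403  =>  S = (log10(E) + 0.6403) / 0.0235
log10(4.17) = 0.620136
S = (0.620136 + 0.6403) / 0.0235 = 1.260436 / 0.0235
S = 53.6

Shore A = 53.6


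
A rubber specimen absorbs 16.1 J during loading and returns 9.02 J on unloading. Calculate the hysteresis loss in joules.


Hysteresis loss = loading - unloading
= 16.1 - 9.02
= 7.08 J

7.08 J


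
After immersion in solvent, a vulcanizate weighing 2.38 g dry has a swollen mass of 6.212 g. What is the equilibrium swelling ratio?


Q = W_swollen / W_dry
Q = 6.212 / 2.38
Q = 2.61

Q = 2.61


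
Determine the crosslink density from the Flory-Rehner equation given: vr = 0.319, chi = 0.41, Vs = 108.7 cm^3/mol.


ln(1 - vr) = ln(1 - 0.319) = -0.3842
Numerator = -((-0.3842) + 0.319 + 0.41 * 0.319^2) = 0.0235
Denominator = 108.7 * (0.319^(1/3) - 0.319/2) = 56.9346
nu = 0.0235 / 56.9346 = 4.1224e-04 mol/cm^3

4.1224e-04 mol/cm^3


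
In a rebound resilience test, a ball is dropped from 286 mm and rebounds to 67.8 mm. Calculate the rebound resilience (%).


Resilience = h_rebound / h_drop * 100
= 67.8 / 286 * 100
= 23.7%

23.7%


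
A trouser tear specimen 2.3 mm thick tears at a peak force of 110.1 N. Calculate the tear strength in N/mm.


Tear strength = force / thickness
= 110.1 / 2.3
= 47.87 N/mm

47.87 N/mm


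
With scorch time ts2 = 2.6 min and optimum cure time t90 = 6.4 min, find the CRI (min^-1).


CRI = 100 / (t90 - ts2)
= 100 / (6.4 - 2.6)
= 100 / 3.8
= 26.32 min^-1

26.32 min^-1


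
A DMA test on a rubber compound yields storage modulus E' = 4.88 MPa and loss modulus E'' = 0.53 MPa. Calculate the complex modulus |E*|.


|E*| = sqrt(E'^2 + E''^2)
= sqrt(4.88^2 + 0.53^2)
= sqrt(23.8144 + 0.2809)
= 4.909 MPa

4.909 MPa


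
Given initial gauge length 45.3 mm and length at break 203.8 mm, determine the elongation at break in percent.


Elongation = (Lf - L0) / L0 * 100
= (203.8 - 45.3) / 45.3 * 100
= 158.5 / 45.3 * 100
= 349.9%

349.9%


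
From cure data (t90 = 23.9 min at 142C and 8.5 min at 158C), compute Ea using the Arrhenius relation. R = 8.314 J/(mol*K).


T1 = 415.15 K, T2 = 431.15 K
1/T1 - 1/T2 = 8.9390e-05
ln(t1/t2) = ln(23.9/8.5) = 1.0338
Ea = 8.314 * 1.0338 / 8.9390e-05 = 96153.5146 J/mol
Ea = 96.15 kJ/mol

96.15 kJ/mol


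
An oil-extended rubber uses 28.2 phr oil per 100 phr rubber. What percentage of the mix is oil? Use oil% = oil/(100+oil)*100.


Oil % = oil / (100 + oil) * 100
= 28.2 / (100 + 28.2) * 100
= 28.2 / 128.2 * 100
= 22.0%

22.0%


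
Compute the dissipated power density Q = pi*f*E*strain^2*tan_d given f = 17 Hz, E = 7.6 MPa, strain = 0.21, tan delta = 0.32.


Q = pi * f * E * strain^2 * tan_d
= pi * 17 * 7.6 * 0.21^2 * 0.32
= pi * 17 * 7.6 * 0.0441 * 0.32
= 5.7280

Q = 5.7280


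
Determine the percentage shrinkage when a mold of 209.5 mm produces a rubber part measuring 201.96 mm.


Shrinkage = (mold - part) / mold * 100
= (209.5 - 201.96) / 209.5 * 100
= 7.54 / 209.5 * 100
= 3.6%

3.6%


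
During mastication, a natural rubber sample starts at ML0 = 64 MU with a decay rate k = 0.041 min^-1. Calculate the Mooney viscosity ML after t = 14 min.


ML = ML0 * exp(-k * t)
ML = 64 * exp(-0.041 * 14)
ML = 64 * 0.5633
ML = 36.05 MU

36.05 MU


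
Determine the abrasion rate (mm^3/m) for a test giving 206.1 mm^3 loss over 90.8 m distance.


Rate = volume_loss / distance
= 206.1 / 90.8
= 2.27 mm^3/m

2.27 mm^3/m


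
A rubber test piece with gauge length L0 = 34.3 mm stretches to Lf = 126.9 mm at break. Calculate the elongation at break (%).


Elongation = (Lf - L0) / L0 * 100
= (126.9 - 34.3) / 34.3 * 100
= 92.6 / 34.3 * 100
= 270.0%

270.0%


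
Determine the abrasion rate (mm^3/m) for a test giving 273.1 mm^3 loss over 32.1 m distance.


Rate = volume_loss / distance
= 273.1 / 32.1
= 8.508 mm^3/m

8.508 mm^3/m


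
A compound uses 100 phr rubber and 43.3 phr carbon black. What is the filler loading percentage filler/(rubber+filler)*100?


Filler % = filler / (rubber + filler) * 100
= 43.3 / (100 + 43.3) * 100
= 43.3 / 143.3 * 100
= 30.22%

30.22%


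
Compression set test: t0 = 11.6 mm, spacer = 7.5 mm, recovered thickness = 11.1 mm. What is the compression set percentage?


CS = (t0 - recovered) / (t0 - ts) * 100
= (11.6 - 11.1) / (11.6 - 7.5) * 100
= 0.5 / 4.1 * 100
= 12.2%

12.2%


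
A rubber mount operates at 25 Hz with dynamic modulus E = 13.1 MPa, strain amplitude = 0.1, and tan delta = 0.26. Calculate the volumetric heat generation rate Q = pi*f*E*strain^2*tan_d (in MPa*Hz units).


Q = pi * f * E * strain^2 * tan_d
= pi * 25 * 13.1 * 0.1^2 * 0.26
= pi * 25 * 13.1 * 0.0100 * 0.26
= 2.6751

Q = 2.6751


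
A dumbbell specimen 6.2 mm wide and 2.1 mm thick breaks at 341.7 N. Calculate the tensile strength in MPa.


Area = width * thickness = 6.2 * 2.1 = 13.02 mm^2
TS = force / area = 341.7 / 13.02 = 26.24 MPa

26.24 MPa


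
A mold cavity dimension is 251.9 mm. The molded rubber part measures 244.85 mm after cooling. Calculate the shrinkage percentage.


Shrinkage = (mold - part) / mold * 100
= (251.9 - 244.85) / 251.9 * 100
= 7.05 / 251.9 * 100
= 2.8%

2.8%


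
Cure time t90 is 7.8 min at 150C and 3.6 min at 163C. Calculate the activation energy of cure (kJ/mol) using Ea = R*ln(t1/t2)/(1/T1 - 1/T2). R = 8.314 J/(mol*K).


T1 = 423.15 K, T2 = 436.15 K
1/T1 - 1/T2 = 7.0439e-05
ln(t1/t2) = ln(7.8/3.6) = 0.7732
Ea = 8.314 * 0.7732 / 7.0439e-05 = 91260.5445 J/mol
Ea = 91.26 kJ/mol

91.26 kJ/mol


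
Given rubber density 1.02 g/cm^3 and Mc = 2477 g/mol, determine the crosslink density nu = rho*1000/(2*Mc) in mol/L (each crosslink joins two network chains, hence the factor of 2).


nu = rho * 1000 / (2 * Mc)
nu = 1.02 * 1000 / (2 * 2477)
nu = 1020.0 / 4954
nu = 0.2059 mol/L

0.2059 mol/L


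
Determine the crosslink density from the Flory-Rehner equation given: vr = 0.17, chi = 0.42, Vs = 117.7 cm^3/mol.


ln(1 - vr) = ln(1 - 0.17) = -0.1863
Numerator = -((-0.1863) + 0.17 + 0.42 * 0.17^2) = 0.0042
Denominator = 117.7 * (0.17^(1/3) - 0.17/2) = 55.1973
nu = 0.0042 / 55.1973 = 7.5938e-05 mol/cm^3

7.5938e-05 mol/cm^3


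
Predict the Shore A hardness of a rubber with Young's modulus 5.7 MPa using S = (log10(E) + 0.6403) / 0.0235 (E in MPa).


log10(E) = 0.0235*S - 0.6403  =>  S = (log10(E) + 0.6403) / 0.0235
log10(5.7) = 0.755875
S = (0.755875 + 0.6403) / 0.0235 = 1.396175 / 0.0235
S = 59.4

Shore A = 59.4


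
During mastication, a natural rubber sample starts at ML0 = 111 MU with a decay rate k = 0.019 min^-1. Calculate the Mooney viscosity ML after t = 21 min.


ML = ML0 * exp(-k * t)
ML = 111 * exp(-0.019 * 21)
ML = 111 * 0.6710
ML = 74.48 MU

74.48 MU


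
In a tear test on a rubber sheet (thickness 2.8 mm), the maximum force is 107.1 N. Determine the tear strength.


Tear strength = force / thickness
= 107.1 / 2.8
= 38.25 N/mm

38.25 N/mm


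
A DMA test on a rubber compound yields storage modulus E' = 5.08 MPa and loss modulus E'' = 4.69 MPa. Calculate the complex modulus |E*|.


|E*| = sqrt(E'^2 + E''^2)
= sqrt(5.08^2 + 4.69^2)
= sqrt(25.8064 + 21.9961)
= 6.914 MPa

6.914 MPa


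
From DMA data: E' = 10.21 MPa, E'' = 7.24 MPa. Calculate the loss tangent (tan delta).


tan delta = E'' / E'
= 7.24 / 10.21
= 0.7091

tan delta = 0.7091


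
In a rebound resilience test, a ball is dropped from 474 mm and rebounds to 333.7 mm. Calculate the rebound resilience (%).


Resilience = h_rebound / h_drop * 100
= 333.7 / 474 * 100
= 70.4%

70.4%


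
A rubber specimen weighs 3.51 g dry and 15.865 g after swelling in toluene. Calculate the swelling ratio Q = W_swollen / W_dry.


Q = W_swollen / W_dry
Q = 15.865 / 3.51
Q = 4.52

Q = 4.52


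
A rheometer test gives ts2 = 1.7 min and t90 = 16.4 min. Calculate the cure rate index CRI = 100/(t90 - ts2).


CRI = 100 / (t90 - ts2)
= 100 / (16.4 - 1.7)
= 100 / 14.7
= 6.8 min^-1

6.8 min^-1


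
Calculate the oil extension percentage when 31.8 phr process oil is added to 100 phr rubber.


Oil % = oil / (100 + oil) * 100
= 31.8 / (100 + 31.8) * 100
= 31.8 / 131.8 * 100
= 24.13%

24.13%


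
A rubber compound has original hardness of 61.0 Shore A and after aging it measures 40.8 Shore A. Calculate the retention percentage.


Retention = aged / original * 100
= 40.8 / 61.0 * 100
= 66.9%

66.9%


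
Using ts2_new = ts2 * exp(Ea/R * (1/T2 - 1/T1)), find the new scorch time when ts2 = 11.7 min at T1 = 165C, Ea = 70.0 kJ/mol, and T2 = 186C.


Convert temperatures: T1 = 165 + 273.15 = 438.15 K, T2 = 186 + 273.15 = 459.15 K
ts2_new = 11.7 * exp(70000 / 8.314 * (1/459.15 - 1/438.15))
1/T2 - 1/T1 = -1.0439e-04
ts2_new = 4.86 min

4.86 min


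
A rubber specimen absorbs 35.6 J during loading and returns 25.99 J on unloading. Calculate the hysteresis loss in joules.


Hysteresis loss = loading - unloading
= 35.6 - 25.99
= 9.61 J

9.61 J


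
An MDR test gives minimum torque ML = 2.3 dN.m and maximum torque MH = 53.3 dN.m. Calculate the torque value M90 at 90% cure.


M90 = ML + 0.9 * (MH - ML)
M90 = 2.3 + 0.9 * (53.3 - 2.3)
M90 = 2.3 + 0.9 * 51.0
M90 = 48.2 dN.m

48.2 dN.m


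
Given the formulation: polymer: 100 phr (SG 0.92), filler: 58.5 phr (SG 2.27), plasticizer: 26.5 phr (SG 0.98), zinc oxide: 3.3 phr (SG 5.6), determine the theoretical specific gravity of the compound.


Sum of weights = 188.3
Volume contributions:
  polymer: 100/0.92 = 108.6957
  filler: 58.5/2.27 = 25.7709
  plasticizer: 26.5/0.98 = 27.0408
  zinc oxide: 3.3/5.6 = 0.5893
Sum of volumes = 162.0967
SG = 188.3 / 162.0967 = 1.162

SG = 1.162


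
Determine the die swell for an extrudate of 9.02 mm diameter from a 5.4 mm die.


Die swell ratio = D_extrudate / D_die
= 9.02 / 5.4
= 1.67

Die swell = 1.67


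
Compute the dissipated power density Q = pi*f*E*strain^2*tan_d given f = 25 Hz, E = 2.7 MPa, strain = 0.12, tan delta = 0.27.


Q = pi * f * E * strain^2 * tan_d
= pi * 25 * 2.7 * 0.12^2 * 0.27
= pi * 25 * 2.7 * 0.0144 * 0.27
= 0.8245

Q = 0.8245


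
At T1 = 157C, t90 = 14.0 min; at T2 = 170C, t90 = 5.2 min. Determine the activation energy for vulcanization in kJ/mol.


T1 = 430.15 K, T2 = 443.15 K
1/T1 - 1/T2 = 6.8198e-05
ln(t1/t2) = ln(14.0/5.2) = 0.9904
Ea = 8.314 * 0.9904 / 6.8198e-05 = 120738.9548 J/mol
Ea = 120.74 kJ/mol

120.74 kJ/mol


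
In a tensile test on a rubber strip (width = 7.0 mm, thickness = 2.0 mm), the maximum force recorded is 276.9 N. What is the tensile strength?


Area = width * thickness = 7.0 * 2.0 = 14.0 mm^2
TS = force / area = 276.9 / 14.0 = 19.78 MPa

19.78 MPa


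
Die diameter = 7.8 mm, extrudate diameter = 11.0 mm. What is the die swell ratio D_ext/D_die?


Die swell ratio = D_extrudate / D_die
= 11.0 / 7.8
= 1.41

Die swell = 1.41


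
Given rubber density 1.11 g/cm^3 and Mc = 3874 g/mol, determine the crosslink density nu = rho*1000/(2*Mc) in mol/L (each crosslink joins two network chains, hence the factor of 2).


nu = rho * 1000 / (2 * Mc)
nu = 1.11 * 1000 / (2 * 3874)
nu = 1110.0 / 7748
nu = 0.1433 mol/L

0.1433 mol/L


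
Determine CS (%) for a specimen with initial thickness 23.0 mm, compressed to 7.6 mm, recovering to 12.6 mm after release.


CS = (t0 - recovered) / (t0 - ts) * 100
= (23.0 - 12.6) / (23.0 - 7.6) * 100
= 10.4 / 15.4 * 100
= 67.5%

67.5%


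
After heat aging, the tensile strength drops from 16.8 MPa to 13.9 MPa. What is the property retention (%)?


Retention = aged / original * 100
= 13.9 / 16.8 * 100
= 82.7%

82.7%


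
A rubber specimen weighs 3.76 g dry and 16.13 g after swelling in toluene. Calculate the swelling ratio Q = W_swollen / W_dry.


Q = W_swollen / W_dry
Q = 16.13 / 3.76
Q = 4.29

Q = 4.29


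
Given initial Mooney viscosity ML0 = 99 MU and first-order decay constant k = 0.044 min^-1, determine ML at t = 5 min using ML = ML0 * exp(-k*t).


ML = ML0 * exp(-k * t)
ML = 99 * exp(-0.044 * 5)
ML = 99 * 0.8025
ML = 79.45 MU

79.45 MU


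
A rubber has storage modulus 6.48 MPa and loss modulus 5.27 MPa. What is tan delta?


tan delta = E'' / E'
= 5.27 / 6.48
= 0.8133

tan delta = 0.8133


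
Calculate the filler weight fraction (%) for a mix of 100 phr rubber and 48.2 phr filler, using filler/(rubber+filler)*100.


Filler % = filler / (rubber + filler) * 100
= 48.2 / (100 + 48.2) * 100
= 48.2 / 148.2 * 100
= 32.52%

32.52%


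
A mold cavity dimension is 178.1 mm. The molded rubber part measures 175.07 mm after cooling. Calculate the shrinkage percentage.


Shrinkage = (mold - part) / mold * 100
= (178.1 - 175.07) / 178.1 * 100
= 3.03 / 178.1 * 100
= 1.7%

1.7%


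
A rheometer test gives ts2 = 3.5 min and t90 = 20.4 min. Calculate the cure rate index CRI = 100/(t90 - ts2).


CRI = 100 / (t90 - ts2)
= 100 / (20.4 - 3.5)
= 100 / 16.9
= 5.92 min^-1

5.92 min^-1


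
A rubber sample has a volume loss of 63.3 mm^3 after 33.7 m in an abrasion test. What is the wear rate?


Rate = volume_loss / distance
= 63.3 / 33.7
= 1.878 mm^3/m

1.878 mm^3/m


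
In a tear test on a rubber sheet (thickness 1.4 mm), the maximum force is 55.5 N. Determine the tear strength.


Tear strength = force / thickness
= 55.5 / 1.4
= 39.64 N/mm

39.64 N/mm


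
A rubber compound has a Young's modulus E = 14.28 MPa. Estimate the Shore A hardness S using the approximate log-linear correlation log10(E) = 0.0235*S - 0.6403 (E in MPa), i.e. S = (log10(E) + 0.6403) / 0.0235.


log10(E) = 0.0235*S - 0.6403  =>  S = (log10(E) + 0.6403) / 0.0235
log10(14.28) = 1.154728
S = (1.154728 + 0.6403) / 0.0235 = 1.795028 / 0.0235
S = 76.4

Shore A = 76.4


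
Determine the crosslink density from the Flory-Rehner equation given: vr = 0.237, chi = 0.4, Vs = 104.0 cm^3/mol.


ln(1 - vr) = ln(1 - 0.237) = -0.2705
Numerator = -((-0.2705) + 0.237 + 0.4 * 0.237^2) = 0.0110
Denominator = 104.0 * (0.237^(1/3) - 0.237/2) = 52.0360
nu = 0.0110 / 52.0360 = 2.1196e-04 mol/cm^3

2.1196e-04 mol/cm^3


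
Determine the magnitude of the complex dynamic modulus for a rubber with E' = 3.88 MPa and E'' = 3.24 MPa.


|E*| = sqrt(E'^2 + E''^2)
= sqrt(3.88^2 + 3.24^2)
= sqrt(15.0544 + 10.4976)
= 5.055 MPa

5.055 MPa


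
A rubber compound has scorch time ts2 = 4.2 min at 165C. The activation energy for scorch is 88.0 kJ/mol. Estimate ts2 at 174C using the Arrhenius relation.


Convert temperatures: T1 = 165 + 273.15 = 438.15 K, T2 = 174 + 273.15 = 447.15 K
ts2_new = 4.2 * exp(88000 / 8.314 * (1/447.15 - 1/438.15))
1/T2 - 1/T1 = -4.5937e-05
ts2_new = 2.58 min

2.58 min


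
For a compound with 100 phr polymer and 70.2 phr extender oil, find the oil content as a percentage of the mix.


Oil % = oil / (100 + oil) * 100
= 70.2 / (100 + 70.2) * 100
= 70.2 / 170.2 * 100
= 41.25%

41.25%


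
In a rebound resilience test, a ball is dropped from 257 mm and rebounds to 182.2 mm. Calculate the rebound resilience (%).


Resilience = h_rebound / h_drop * 100
= 182.2 / 257 * 100
= 70.9%

70.9%


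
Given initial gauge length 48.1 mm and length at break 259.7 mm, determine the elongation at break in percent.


Elongation = (Lf - L0) / L0 * 100
= (259.7 - 48.1) / 48.1 * 100
= 211.6 / 48.1 * 100
= 439.9%

439.9%


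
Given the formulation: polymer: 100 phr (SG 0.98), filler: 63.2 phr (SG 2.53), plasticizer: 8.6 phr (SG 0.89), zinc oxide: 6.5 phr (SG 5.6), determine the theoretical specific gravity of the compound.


Sum of weights = 178.3
Volume contributions:
  polymer: 100/0.98 = 102.0408
  filler: 63.2/2.53 = 24.9802
  plasticizer: 8.6/0.89 = 9.6629
  zinc oxide: 6.5/5.6 = 1.1607
Sum of volumes = 137.8447
SG = 178.3 / 137.8447 = 1.293

SG = 1.293


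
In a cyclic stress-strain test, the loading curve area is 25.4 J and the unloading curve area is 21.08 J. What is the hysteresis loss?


Hysteresis loss = loading - unloading
= 25.4 - 21.08
= 4.32 J

4.32 J


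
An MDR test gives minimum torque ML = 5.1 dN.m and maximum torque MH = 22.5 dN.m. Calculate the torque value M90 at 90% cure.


M90 = ML + 0.9 * (MH - ML)
M90 = 5.1 + 0.9 * (22.5 - 5.1)
M90 = 5.1 + 0.9 * 17.4
M90 = 20.76 dN.m

20.76 dN.m


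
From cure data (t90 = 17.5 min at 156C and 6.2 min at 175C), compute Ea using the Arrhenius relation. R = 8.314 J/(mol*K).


T1 = 429.15 K, T2 = 448.15 K
1/T1 - 1/T2 = 9.8792e-05
ln(t1/t2) = ln(17.5/6.2) = 1.0377
Ea = 8.314 * 1.0377 / 9.8792e-05 = 87325.3816 J/mol
Ea = 87.33 kJ/mol

87.33 kJ/mol


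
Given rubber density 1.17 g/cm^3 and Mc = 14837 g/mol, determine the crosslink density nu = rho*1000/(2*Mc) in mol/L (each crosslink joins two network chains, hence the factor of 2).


nu = rho * 1000 / (2 * Mc)
nu = 1.17 * 1000 / (2 * 14837)
nu = 1170.0 / 29674
nu = 0.0394 mol/L

0.0394 mol/L


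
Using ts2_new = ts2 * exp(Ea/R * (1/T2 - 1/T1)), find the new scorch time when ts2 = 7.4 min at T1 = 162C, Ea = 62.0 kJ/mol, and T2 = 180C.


Convert temperatures: T1 = 162 + 273.15 = 435.15 K, T2 = 180 + 273.15 = 453.15 K
ts2_new = 7.4 * exp(62000 / 8.314 * (1/453.15 - 1/435.15))
1/T2 - 1/T1 = -9.1283e-05
ts2_new = 3.75 min

3.75 min


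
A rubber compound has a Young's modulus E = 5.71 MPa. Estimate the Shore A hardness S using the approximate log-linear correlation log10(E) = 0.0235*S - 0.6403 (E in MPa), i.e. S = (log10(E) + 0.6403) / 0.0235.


log10(E) = 0.0235*S - 0.6403  =>  S = (log10(E) + 0.6403) / 0.0235
log10(5.71) = 0.756636
S = (0.756636 + 0.6403) / 0.0235 = 1.396936 / 0.0235
S = 59.4

Shore A = 59.4


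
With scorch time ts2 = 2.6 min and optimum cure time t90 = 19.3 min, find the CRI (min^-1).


CRI = 100 / (t90 - ts2)
= 100 / (19.3 - 2.6)
= 100 / 16.7
= 5.99 min^-1

5.99 min^-1


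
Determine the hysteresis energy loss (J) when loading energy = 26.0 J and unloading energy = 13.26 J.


Hysteresis loss = loading - unloading
= 26.0 - 13.26
= 12.74 J

12.74 J


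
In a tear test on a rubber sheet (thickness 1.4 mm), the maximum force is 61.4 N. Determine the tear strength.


Tear strength = force / thickness
= 61.4 / 1.4
= 43.86 N/mm

43.86 N/mm


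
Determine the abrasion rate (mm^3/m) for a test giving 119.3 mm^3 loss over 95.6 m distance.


Rate = volume_loss / distance
= 119.3 / 95.6
= 1.248 mm^3/m

1.248 mm^3/m


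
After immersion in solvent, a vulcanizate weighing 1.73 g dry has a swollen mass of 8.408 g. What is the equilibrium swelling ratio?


Q = W_swollen / W_dry
Q = 8.408 / 1.73
Q = 4.86

Q = 4.86


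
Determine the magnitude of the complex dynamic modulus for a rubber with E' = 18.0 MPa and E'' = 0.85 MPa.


|E*| = sqrt(E'^2 + E''^2)
= sqrt(18.0^2 + 0.85^2)
= sqrt(324.0000 + 0.7225)
= 18.02 MPa

18.02 MPa
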